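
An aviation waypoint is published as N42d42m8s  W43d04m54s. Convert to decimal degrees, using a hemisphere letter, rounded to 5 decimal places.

φ: 42′ + 8″ = 42.13333′; 42 + 42.13333/60 = 42.702222
λ: 43° + 4/60 + 54/3600 = 43 + 0.066667 + 0.015000 = 43.081667

42.70222° N, 43.08167° W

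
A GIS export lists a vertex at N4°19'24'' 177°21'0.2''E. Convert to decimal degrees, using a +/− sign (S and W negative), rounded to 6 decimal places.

4.323333, 177.350056

Lat: 4 + 19/60 + 24/3600 = 4.3233333
N ⇒ keep positive
λ: 21′ + 0.2″ = 21.00333′; 177 + 21.00333/60 = 177.3500556
E → positive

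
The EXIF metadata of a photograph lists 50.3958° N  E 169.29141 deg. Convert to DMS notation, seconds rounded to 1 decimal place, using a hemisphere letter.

Lat: 0.395800 × 60 = 23.74800′ → 23′, remainder × 60 = 44.880″
Longitude: 0.291410 × 60 = 17.48460′ → 17′, remainder × 60 = 29.076″

50°23′44.9″ N, 169°17′29.1″ E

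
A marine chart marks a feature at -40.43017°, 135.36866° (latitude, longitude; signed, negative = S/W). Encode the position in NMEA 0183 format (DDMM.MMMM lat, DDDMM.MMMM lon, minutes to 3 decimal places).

Latitude is negative → S; |value| = 40.430170
Latitude: fractional part 0.430170 → 25.81020 minutes
λ: fractional part 0.368660 → 22.11960 minutes

4025.810,S / 13522.120,E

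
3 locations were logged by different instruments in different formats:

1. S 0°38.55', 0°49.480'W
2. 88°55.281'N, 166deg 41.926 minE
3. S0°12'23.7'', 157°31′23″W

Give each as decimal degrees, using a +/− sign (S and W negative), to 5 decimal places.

Point 1:
  Lat: 38.55′ = 0.642500°; total 0.642500
  hemisphere S, so the sign is −
  λ: 49.48′ = 0.824667°; total 0.824667
  W ⇒ negate
Point 2:
  φ: 88 + 55.281/60 = 88.921350
  N ⇒ keep positive
  Lon: 41.926′ = 0.698767°; total 166.698767
  E → positive
Point 3:
  Latitude: 12′ + 23.7″ = 12.39500′; 0 + 12.39500/60 = 0.206583
  S → negative
  Lon: 157 + 31/60 + 23/3600 = 157.523056
  hemisphere W, so the sign is −

1. -0.64250, -0.82467
2. 88.92135, 166.69877
3. -0.20658, -157.52306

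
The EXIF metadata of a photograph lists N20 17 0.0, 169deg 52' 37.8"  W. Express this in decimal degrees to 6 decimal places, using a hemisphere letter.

Latitude: 20 + 17/60 + 0/3600 = 20.2833333
Lon: 169 + 52/60 + 37.8/3600 = 169.8771667

20.283333° N, 169.877167° W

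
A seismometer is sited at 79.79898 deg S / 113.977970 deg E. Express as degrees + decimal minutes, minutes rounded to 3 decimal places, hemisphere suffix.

79° 47.939′ S, 113° 58.678′ E

φ: minutes = (79.798980 − 79) × 60 = 47.93880
Longitude: minutes = (113.977970 − 113) × 60 = 58.67820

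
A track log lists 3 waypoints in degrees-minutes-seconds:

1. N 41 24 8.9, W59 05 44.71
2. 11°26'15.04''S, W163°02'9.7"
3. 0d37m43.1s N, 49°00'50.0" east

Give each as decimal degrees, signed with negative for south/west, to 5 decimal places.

Point 1:
  Lat: 41 + 24/60 + 8.9/3600 = 41.402472
  N → positive
  Lon: 5′ + 44.71″ = 5.74517′; 59 + 5.74517/60 = 59.095753
  W ⇒ negate
Point 2:
  φ: 26′ + 15.04″ = 26.25067′; 11 + 26.25067/60 = 11.437511
  S → negative
  λ: 2′ + 9.7″ = 2.16167′; 163 + 2.16167/60 = 163.036028
  W ⇒ negate
Point 3:
  φ: 0 + 37/60 + 43.1/3600 = 0.628639
  N → positive
  Lon: 0′ + 50″ = 0.83333′; 49 + 0.83333/60 = 49.013889
  E ⇒ keep positive

1. 41.40247, -59.09575
2. -11.43751, -163.03603
3. 0.62864, 49.01389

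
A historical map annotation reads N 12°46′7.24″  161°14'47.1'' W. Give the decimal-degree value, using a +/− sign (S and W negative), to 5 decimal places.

12.76868, -161.24642

φ: 12° + 46/60 + 7.24/3600 = 12 + 0.766667 + 0.002011 = 12.768678
N → positive
λ: 14′ + 47.1″ = 14.78500′; 161 + 14.78500/60 = 161.246417
W → negative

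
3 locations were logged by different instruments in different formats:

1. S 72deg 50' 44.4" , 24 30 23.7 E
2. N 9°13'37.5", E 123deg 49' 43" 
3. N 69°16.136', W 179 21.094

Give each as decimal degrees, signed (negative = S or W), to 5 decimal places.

1. -72.84567, 24.50658
2. 9.22708, 123.82861
3. 69.26893, -179.35157

Point 1:
  Lat: 72° + 50/60 + 44.4/3600 = 72 + 0.833333 + 0.012333 = 72.845667
  S ⇒ negate
  Lon: 24° + 30/60 + 23.7/3600 = 24 + 0.500000 + 0.006583 = 24.506583
  E → positive
Point 2:
  Lat: 9 + 13/60 + 37.5/3600 = 9.227083
  N ⇒ keep positive
  Lon: 123 + 49/60 + 43/3600 = 123.828611
  E ⇒ keep positive
Point 3:
  φ: 16.136′ = 0.268933°; total 69.268933
  N ⇒ keep positive
  Longitude: 21.094′ = 0.351567°; total 179.351567
  W → negative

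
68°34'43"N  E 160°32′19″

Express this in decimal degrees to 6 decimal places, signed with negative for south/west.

Latitude: 34′ + 43″ = 34.71667′; 68 + 34.71667/60 = 68.5786111
N ⇒ keep positive
λ: 160 + 32/60 + 19/3600 = 160.5386111
E → positive

68.578611, 160.538611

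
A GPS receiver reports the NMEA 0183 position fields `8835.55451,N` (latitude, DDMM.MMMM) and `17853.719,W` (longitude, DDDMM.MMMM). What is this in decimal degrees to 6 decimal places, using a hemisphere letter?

Lat: split at 2 digits → 88° and 35.55451′; 88 + 35.55451/60 = 88.5925752
Lon: degrees = first 3 digits = 178, minutes = 53.719; 178 + 53.719/60 = 178.8953167

88.592575° N, 178.895317° W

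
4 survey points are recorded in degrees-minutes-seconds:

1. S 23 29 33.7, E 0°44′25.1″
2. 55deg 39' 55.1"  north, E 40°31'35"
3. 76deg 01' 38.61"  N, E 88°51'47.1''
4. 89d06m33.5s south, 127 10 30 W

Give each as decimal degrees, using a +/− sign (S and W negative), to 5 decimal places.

Point 1:
  φ: 23 + 29/60 + 33.7/3600 = 23.492694
  S → negative
  Lon: 44′ + 25.1″ = 44.41833′; 0 + 44.41833/60 = 0.740306
  E → positive
Point 2:
  φ: 55° + 39/60 + 55.1/3600 = 55 + 0.650000 + 0.015306 = 55.665306
  N ⇒ keep positive
  λ: 40° + 31/60 + 35/3600 = 40 + 0.516667 + 0.009722 = 40.526389
  E ⇒ keep positive
Point 3:
  Lat: 1′ + 38.61″ = 1.64350′; 76 + 1.64350/60 = 76.027392
  N ⇒ keep positive
  λ: 88° + 51/60 + 47.1/3600 = 88 + 0.850000 + 0.013083 = 88.863083
  E ⇒ keep positive
Point 4:
  φ: 89° + 6/60 + 33.5/3600 = 89 + 0.100000 + 0.009306 = 89.109306
  S ⇒ negate
  Longitude: 127° + 10/60 + 30/3600 = 127 + 0.166667 + 0.008333 = 127.175000
  W → negative

1. -23.49269, 0.74031
2. 55.66531, 40.52639
3. 76.02739, 88.86308
4. -89.10931, -127.17500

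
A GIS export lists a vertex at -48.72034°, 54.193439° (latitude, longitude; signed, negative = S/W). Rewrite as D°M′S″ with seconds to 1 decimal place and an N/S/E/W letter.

Latitude is negative → S; |value| = 48.720340
Latitude: whole degrees 48; 43.22040′ → 43′ and 13.224″
λ: whole degrees 54; 11.60634′ → 11′ and 36.380″

48°43′13.2″ S, 54°11′36.4″ E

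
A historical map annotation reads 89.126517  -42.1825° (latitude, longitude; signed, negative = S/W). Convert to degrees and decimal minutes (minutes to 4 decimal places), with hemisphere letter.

89° 7.5910′ N, 42° 10.9500′ W

φ: fractional part 0.126517 → 7.591020 minutes
Longitude is negative → W; |value| = 42.182500
λ: minutes = (42.182500 − 42) × 60 = 10.950000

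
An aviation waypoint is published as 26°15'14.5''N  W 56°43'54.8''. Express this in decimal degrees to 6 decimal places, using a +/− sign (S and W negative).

φ: 15′ + 14.5″ = 15.24167′; 26 + 15.24167/60 = 26.2540278
N ⇒ keep positive
λ: 56 + 43/60 + 54.8/3600 = 56.7318889
W → negative

26.254028, -56.731889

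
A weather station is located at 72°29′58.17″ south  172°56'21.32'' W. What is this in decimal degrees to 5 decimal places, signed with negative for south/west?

Lat: 72° + 29/60 + 58.17/3600 = 72 + 0.483333 + 0.016158 = 72.499492
S ⇒ negate
Longitude: 172° + 56/60 + 21.32/3600 = 172 + 0.933333 + 0.005922 = 172.939256
W ⇒ negate

-72.49949, -172.93926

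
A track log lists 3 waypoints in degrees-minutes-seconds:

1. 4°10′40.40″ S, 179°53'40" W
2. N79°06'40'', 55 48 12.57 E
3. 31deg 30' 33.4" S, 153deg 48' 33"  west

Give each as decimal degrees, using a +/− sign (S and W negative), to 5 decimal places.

1. -4.17789, -179.89444
2. 79.11111, 55.80349
3. -31.50928, -153.80917

Point 1:
  Lat: 4 + 10/60 + 40.4/3600 = 4.177889
  hemisphere S, so the sign is −
  λ: 179 + 53/60 + 40/3600 = 179.894444
  W ⇒ negate
Point 2:
  φ: 6′ + 40″ = 6.66667′; 79 + 6.66667/60 = 79.111111
  N ⇒ keep positive
  λ: 55 + 48/60 + 12.57/3600 = 55.803492
  E ⇒ keep positive
Point 3:
  φ: 30′ + 33.4″ = 30.55667′; 31 + 30.55667/60 = 31.509278
  S ⇒ negate
  Longitude: 48′ + 33″ = 48.55000′; 153 + 48.55000/60 = 153.809167
  W ⇒ negate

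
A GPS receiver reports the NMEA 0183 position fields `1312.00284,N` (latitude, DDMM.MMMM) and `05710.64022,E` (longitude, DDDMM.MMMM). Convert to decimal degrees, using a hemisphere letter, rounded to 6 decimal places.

13.200047° N, 57.177337° E

Latitude: degrees = first 2 digits = 13, minutes = 12.00284; 13 + 12.00284/60 = 13.2000473
Lon: split at 3 digits → 057° and 10.64022′; 57 + 10.64022/60 = 57.1773370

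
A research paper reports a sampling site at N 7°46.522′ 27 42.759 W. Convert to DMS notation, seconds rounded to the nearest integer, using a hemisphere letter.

7°46′31″ N, 27°42′46″ W

Latitude: 46.52200′ → 46′ and 0.52200 × 60 = 31.32″
λ: 42.75900′ → 42′ and 0.75900 × 60 = 45.54″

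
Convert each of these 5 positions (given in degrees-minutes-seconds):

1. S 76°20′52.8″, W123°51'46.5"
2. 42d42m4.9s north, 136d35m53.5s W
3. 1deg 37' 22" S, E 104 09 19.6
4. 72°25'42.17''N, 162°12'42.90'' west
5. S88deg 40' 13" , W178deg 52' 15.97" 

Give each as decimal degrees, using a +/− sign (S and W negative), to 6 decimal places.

Point 1:
  Lat: 76° + 20/60 + 52.8/3600 = 76 + 0.333333 + 0.014667 = 76.3480000
  S → negative
  λ: 123° + 51/60 + 46.5/3600 = 123 + 0.850000 + 0.012917 = 123.8629167
  W → negative
Point 2:
  Latitude: 42° + 42/60 + 4.9/3600 = 42 + 0.700000 + 0.001361 = 42.7013611
  N → positive
  λ: 35′ + 53.5″ = 35.89167′; 136 + 35.89167/60 = 136.5981944
  W → negative
Point 3:
  φ: 37′ + 22″ = 37.36667′; 1 + 37.36667/60 = 1.6227778
  hemisphere S, so the sign is −
  Longitude: 9′ + 19.6″ = 9.32667′; 104 + 9.32667/60 = 104.1554444
  E → positive
Point 4:
  Latitude: 72° + 25/60 + 42.17/3600 = 72 + 0.416667 + 0.011714 = 72.4283806
  N → positive
  Lon: 162 + 12/60 + 42.9/3600 = 162.2119167
  hemisphere W, so the sign is −
Point 5:
  Lat: 40′ + 13″ = 40.21667′; 88 + 40.21667/60 = 88.6702778
  S ⇒ negate
  Lon: 178 + 52/60 + 15.97/3600 = 178.8711028
  W → negative

1. -76.348000, -123.862917
2. 42.701361, -136.598194
3. -1.622778, 104.155444
4. 72.428381, -162.211917
5. -88.670278, -178.871103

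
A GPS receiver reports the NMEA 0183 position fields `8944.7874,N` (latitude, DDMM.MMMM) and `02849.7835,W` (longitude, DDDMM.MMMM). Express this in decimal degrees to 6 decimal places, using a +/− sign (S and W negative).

φ: degrees = first 2 digits = 89, minutes = 44.7874; 89 + 44.7874/60 = 89.7464567
N ⇒ keep positive
Longitude: degrees = first 3 digits = 28, minutes = 49.7835; 28 + 49.7835/60 = 28.8297250
W ⇒ negate

89.746457, -28.829725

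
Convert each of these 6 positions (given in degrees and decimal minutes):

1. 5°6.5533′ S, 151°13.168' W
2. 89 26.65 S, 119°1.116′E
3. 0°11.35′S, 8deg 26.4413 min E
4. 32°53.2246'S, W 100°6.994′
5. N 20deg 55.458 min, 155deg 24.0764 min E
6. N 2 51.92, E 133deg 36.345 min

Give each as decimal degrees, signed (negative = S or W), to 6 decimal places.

Point 1:
  Latitude: 6.5533′ = 0.109222°; total 5.1092217
  hemisphere S, so the sign is −
  Longitude: 13.168′ = 0.219467°; total 151.2194667
  W ⇒ negate
Point 2:
  Lat: 89 + 26.65/60 = 89.4441667
  hemisphere S, so the sign is −
  λ: 1.116′ = 0.018600°; total 119.0186000
  E ⇒ keep positive
Point 3:
  Lat: 0 + 11.35/60 = 0.1891667
  S → negative
  Lon: 8 + 26.4413/60 = 8.4406883
  E → positive
Point 4:
  φ: 32 + 53.2246/60 = 32.8870767
  hemisphere S, so the sign is −
  Lon: 6.994′ = 0.116567°; total 100.1165667
  hemisphere W, so the sign is −
Point 5:
  Lat: 20 + 55.458/60 = 20.9243000
  N → positive
  Lon: 155 + 24.0764/60 = 155.4012733
  E ⇒ keep positive
Point 6:
  Latitude: 51.92′ = 0.865333°; total 2.8653333
  N → positive
  Longitude: 133 + 36.345/60 = 133.6057500
  E → positive

1. -5.109222, -151.219467
2. -89.444167, 119.018600
3. -0.189167, 8.440688
4. -32.887077, -100.116567
5. 20.924300, 155.401273
6. 2.865333, 133.605750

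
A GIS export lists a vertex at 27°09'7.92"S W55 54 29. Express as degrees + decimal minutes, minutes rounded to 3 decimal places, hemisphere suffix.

Lat: seconds/60 = 0.13200; minutes = 9 + 0.13200 = 9.13200
Longitude: seconds/60 = 0.48333; minutes = 54 + 0.48333 = 54.48333

27° 9.132′ S, 55° 54.483′ W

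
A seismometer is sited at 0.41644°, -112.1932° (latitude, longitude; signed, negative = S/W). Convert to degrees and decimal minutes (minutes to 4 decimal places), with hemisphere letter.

φ: 0° + 0.416440 × 60 = 0° 24.986400′
Longitude is negative → W; |value| = 112.193200
Longitude: fractional part 0.193200 → 11.592000 minutes

0° 24.9864′ N, 112° 11.5920′ W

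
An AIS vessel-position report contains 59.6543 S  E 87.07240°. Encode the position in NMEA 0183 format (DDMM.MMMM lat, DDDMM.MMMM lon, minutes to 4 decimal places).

5939.2580,S / 08704.3440,E

Lat: fractional part 0.654300 → 39.258000 minutes
Lon: fractional part 0.072400 → 4.344000 minutes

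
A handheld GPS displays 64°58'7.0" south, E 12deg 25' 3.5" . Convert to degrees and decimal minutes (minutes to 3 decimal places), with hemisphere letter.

64° 58.117′ S, 12° 25.058′ E

Latitude: seconds/60 = 0.11667; minutes = 58 + 0.11667 = 58.11667
Lon: 25 + 3.5/60 = 25.05833′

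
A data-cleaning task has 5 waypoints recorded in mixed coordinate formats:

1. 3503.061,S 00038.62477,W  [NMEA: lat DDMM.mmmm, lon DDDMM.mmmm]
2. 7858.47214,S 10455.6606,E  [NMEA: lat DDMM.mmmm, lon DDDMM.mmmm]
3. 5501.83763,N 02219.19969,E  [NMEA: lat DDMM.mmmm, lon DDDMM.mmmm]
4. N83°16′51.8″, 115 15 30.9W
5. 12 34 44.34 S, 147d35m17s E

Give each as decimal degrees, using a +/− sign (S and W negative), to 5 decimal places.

Point 1:
  Latitude: split at 2 digits → 35° and 3.061′; 35 + 3.061/60 = 35.051017
  S ⇒ negate
  Longitude: split at 3 digits → 000° and 38.62477′; 0 + 38.62477/60 = 0.643746
  W → negative
Point 2:
  Lat: degrees = first 2 digits = 78, minutes = 58.47214; 78 + 58.47214/60 = 78.974536
  S → negative
  λ: split at 3 digits → 104° and 55.6606′; 104 + 55.6606/60 = 104.927677
  E ⇒ keep positive
Point 3:
  φ: degrees = first 2 digits = 55, minutes = 1.83763; 55 + 1.83763/60 = 55.030627
  N ⇒ keep positive
  λ: split at 3 digits → 022° and 19.19969′; 22 + 19.19969/60 = 22.319995
  E ⇒ keep positive
Point 4:
  Lat: 83° + 16/60 + 51.8/3600 = 83 + 0.266667 + 0.014389 = 83.281056
  N ⇒ keep positive
  Lon: 115° + 15/60 + 30.9/3600 = 115 + 0.250000 + 0.008583 = 115.258583
  W ⇒ negate
Point 5:
  Lat: 12° + 34/60 + 44.34/3600 = 12 + 0.566667 + 0.012317 = 12.578983
  S ⇒ negate
  Lon: 147° + 35/60 + 17/3600 = 147 + 0.583333 + 0.004722 = 147.588056
  E → positive

1. -35.05102, -0.64375
2. -78.97454, 104.92768
3. 55.03063, 22.31999
4. 83.28106, -115.25858
5. -12.57898, 147.58806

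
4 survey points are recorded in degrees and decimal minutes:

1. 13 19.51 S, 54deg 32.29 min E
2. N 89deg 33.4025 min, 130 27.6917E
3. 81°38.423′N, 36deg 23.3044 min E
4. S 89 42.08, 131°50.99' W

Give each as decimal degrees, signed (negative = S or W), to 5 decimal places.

Point 1:
  Latitude: 19.51′ = 0.325167°; total 13.325167
  hemisphere S, so the sign is −
  Longitude: 32.29′ = 0.538167°; total 54.538167
  E → positive
Point 2:
  φ: 33.4025′ = 0.556708°; total 89.556708
  N → positive
  λ: 27.6917′ = 0.461528°; total 130.461528
  E ⇒ keep positive
Point 3:
  Latitude: 38.423′ = 0.640383°; total 81.640383
  N → positive
  Lon: 23.3044′ = 0.388407°; total 36.388407
  E → positive
Point 4:
  Lat: 89 + 42.08/60 = 89.701333
  hemisphere S, so the sign is −
  Longitude: 131 + 50.99/60 = 131.849833
  hemisphere W, so the sign is −

1. -13.32517, 54.53817
2. 89.55671, 130.46153
3. 81.64038, 36.38841
4. -89.70133, -131.84983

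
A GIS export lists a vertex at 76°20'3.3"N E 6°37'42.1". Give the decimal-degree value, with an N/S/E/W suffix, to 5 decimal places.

Lat: 20′ + 3.3″ = 20.05500′; 76 + 20.05500/60 = 76.334250
Longitude: 37′ + 42.1″ = 37.70167′; 6 + 37.70167/60 = 6.628361

76.33425° N, 6.62836° E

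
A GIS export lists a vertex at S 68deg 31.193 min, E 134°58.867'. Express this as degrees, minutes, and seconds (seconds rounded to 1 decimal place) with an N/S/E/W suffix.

Lat: fractional minutes 0.19300 × 60 = 11.580″
λ: fractional minutes 0.86700 × 60 = 52.020″

68°31′11.6″ S, 134°58′52.0″ E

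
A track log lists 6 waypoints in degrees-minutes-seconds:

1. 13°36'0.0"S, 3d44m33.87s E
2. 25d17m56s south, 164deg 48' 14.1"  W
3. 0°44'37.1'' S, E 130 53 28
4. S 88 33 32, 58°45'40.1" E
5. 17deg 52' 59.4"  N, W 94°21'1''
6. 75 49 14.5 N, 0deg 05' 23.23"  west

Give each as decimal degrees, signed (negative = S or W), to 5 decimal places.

1. -13.60000, 3.74274
2. -25.29889, -164.80392
3. -0.74364, 130.89111
4. -88.55889, 58.76114
5. 17.88317, -94.35028
6. 75.82069, -0.08979

Point 1:
  φ: 13° + 36/60 + 0/3600 = 13 + 0.600000 + 0.000000 = 13.600000
  S → negative
  λ: 3° + 44/60 + 33.87/3600 = 3 + 0.733333 + 0.009408 = 3.742742
  E ⇒ keep positive
Point 2:
  φ: 25° + 17/60 + 56/3600 = 25 + 0.283333 + 0.015556 = 25.298889
  hemisphere S, so the sign is −
  Lon: 48′ + 14.1″ = 48.23500′; 164 + 48.23500/60 = 164.803917
  W → negative
Point 3:
  Latitude: 0° + 44/60 + 37.1/3600 = 0 + 0.733333 + 0.010306 = 0.743639
  S ⇒ negate
  λ: 130 + 53/60 + 28/3600 = 130.891111
  E ⇒ keep positive
Point 4:
  Lat: 88° + 33/60 + 32/3600 = 88 + 0.550000 + 0.008889 = 88.558889
  S → negative
  Longitude: 58 + 45/60 + 40.1/3600 = 58.761139
  E → positive
Point 5:
  Lat: 52′ + 59.4″ = 52.99000′; 17 + 52.99000/60 = 17.883167
  N → positive
  λ: 21′ + 1″ = 21.01667′; 94 + 21.01667/60 = 94.350278
  hemisphere W, so the sign is −
Point 6:
  Lat: 75 + 49/60 + 14.5/3600 = 75.820694
  N ⇒ keep positive
  λ: 0° + 5/60 + 23.23/3600 = 0 + 0.083333 + 0.006453 = 0.089786
  W → negative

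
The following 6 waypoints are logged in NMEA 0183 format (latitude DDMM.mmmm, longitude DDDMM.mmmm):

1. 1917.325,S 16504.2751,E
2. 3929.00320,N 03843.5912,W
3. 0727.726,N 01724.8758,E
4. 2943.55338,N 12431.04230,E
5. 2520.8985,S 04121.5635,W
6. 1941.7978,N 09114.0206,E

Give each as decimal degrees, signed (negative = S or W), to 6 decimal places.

1. -19.288750, 165.071252
2. 39.483387, -38.726520
3. 7.462100, 17.414597
4. 29.725890, 124.517372
5. -25.348308, -41.359392
6. 19.696630, 91.233677

Point 1:
  Lat: split at 2 digits → 19° and 17.325′; 19 + 17.325/60 = 19.2887500
  S → negative
  λ: degrees = first 3 digits = 165, minutes = 4.2751; 165 + 4.2751/60 = 165.0712517
  E → positive
Point 2:
  Latitude: split at 2 digits → 39° and 29.0032′; 39 + 29.0032/60 = 39.4833867
  N ⇒ keep positive
  Lon: degrees = first 3 digits = 38, minutes = 43.5912; 38 + 43.5912/60 = 38.7265200
  hemisphere W, so the sign is −
Point 3:
  Latitude: degrees = first 2 digits = 7, minutes = 27.726; 7 + 27.726/60 = 7.4621000
  N ⇒ keep positive
  Longitude: degrees = first 3 digits = 17, minutes = 24.8758; 17 + 24.8758/60 = 17.4145967
  E ⇒ keep positive
Point 4:
  Latitude: degrees = first 2 digits = 29, minutes = 43.55338; 29 + 43.55338/60 = 29.7258897
  N → positive
  Lon: degrees = first 3 digits = 124, minutes = 31.0423; 124 + 31.0423/60 = 124.5173717
  E ⇒ keep positive
Point 5:
  φ: degrees = first 2 digits = 25, minutes = 20.8985; 25 + 20.8985/60 = 25.3483083
  hemisphere S, so the sign is −
  λ: split at 3 digits → 041° and 21.5635′; 41 + 21.5635/60 = 41.3593917
  hemisphere W, so the sign is −
Point 6:
  Latitude: degrees = first 2 digits = 19, minutes = 41.7978; 19 + 41.7978/60 = 19.6966300
  N → positive
  Lon: split at 3 digits → 091° and 14.0206′; 91 + 14.0206/60 = 91.2336767
  E → positive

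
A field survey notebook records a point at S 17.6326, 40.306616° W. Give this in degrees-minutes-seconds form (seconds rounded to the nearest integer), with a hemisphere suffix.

17°37′57″ S, 40°18′24″ W

φ: 0.632600 × 60 = 37.95600′ → 37′, remainder × 60 = 57.36″
Lon: 0.306616° → 18.39696′; 0.39696 × 60 = 23.82″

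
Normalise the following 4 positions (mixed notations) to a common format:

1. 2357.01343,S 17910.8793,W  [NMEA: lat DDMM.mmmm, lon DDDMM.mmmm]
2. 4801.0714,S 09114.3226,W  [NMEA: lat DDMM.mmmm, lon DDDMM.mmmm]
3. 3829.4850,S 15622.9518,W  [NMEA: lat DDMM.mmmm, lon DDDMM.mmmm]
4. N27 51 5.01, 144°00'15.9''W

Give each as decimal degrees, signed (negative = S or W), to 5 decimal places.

1. -23.95022, -179.18132
2. -48.01786, -91.23871
3. -38.49142, -156.38253
4. 27.85139, -144.00442

Point 1:
  Lat: split at 2 digits → 23° and 57.01343′; 23 + 57.01343/60 = 23.950224
  S ⇒ negate
  Lon: degrees = first 3 digits = 179, minutes = 10.8793; 179 + 10.8793/60 = 179.181322
  W → negative
Point 2:
  φ: degrees = first 2 digits = 48, minutes = 1.0714; 48 + 1.0714/60 = 48.017857
  S ⇒ negate
  λ: split at 3 digits → 091° and 14.3226′; 91 + 14.3226/60 = 91.238710
  hemisphere W, so the sign is −
Point 3:
  Latitude: degrees = first 2 digits = 38, minutes = 29.485; 38 + 29.485/60 = 38.491417
  S → negative
  λ: degrees = first 3 digits = 156, minutes = 22.9518; 156 + 22.9518/60 = 156.382530
  hemisphere W, so the sign is −
Point 4:
  Lat: 51′ + 5.01″ = 51.08350′; 27 + 51.08350/60 = 27.851392
  N → positive
  Lon: 144° + 0/60 + 15.9/3600 = 144 + 0.000000 + 0.004417 = 144.004417
  hemisphere W, so the sign is −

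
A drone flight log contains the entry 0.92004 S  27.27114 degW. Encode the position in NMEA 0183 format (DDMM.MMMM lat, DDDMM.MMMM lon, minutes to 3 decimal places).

0055.202,S / 02716.268,W

Lat: fractional part 0.920040 → 55.20240 minutes
λ: minutes = (27.271140 − 27) × 60 = 16.26840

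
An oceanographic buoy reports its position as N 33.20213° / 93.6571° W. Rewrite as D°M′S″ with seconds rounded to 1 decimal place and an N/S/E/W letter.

33°12′7.7″ N, 93°39′25.6″ W

φ: 0.202130° → 12.12780′; 0.12780 × 60 = 7.668″
Longitude: whole degrees 93; 39.42600′ → 39′ and 25.560″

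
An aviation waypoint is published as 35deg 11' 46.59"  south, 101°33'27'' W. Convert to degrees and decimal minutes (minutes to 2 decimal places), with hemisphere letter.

35° 11.78′ S, 101° 33.45′ W

Latitude: 11 + 46.59/60 = 11.7765′
Lon: seconds/60 = 0.45000; minutes = 33 + 0.45000 = 33.4500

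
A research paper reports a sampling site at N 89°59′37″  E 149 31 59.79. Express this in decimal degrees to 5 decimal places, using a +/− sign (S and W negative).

Lat: 89 + 59/60 + 37/3600 = 89.993611
N ⇒ keep positive
Lon: 31′ + 59.79″ = 31.99650′; 149 + 31.99650/60 = 149.533275
E → positive

89.99361, 149.53328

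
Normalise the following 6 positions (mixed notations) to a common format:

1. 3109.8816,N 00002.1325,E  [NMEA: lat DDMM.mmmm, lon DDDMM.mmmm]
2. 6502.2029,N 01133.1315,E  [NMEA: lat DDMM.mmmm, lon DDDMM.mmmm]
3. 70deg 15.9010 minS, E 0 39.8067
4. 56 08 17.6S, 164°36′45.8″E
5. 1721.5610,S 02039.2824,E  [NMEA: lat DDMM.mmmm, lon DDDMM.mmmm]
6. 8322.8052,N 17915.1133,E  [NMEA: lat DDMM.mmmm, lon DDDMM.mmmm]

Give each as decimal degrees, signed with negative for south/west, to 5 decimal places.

1. 31.16469, 0.03554
2. 65.03672, 11.55219
3. -70.26502, 0.66345
4. -56.13822, 164.61272
5. -17.35935, 20.65471
6. 83.38009, 179.25189

Point 1:
  φ: split at 2 digits → 31° and 9.8816′; 31 + 9.8816/60 = 31.164693
  N → positive
  Longitude: degrees = first 3 digits = 0, minutes = 2.1325; 0 + 2.1325/60 = 0.035542
  E → positive
Point 2:
  φ: degrees = first 2 digits = 65, minutes = 2.2029; 65 + 2.2029/60 = 65.036715
  N → positive
  λ: degrees = first 3 digits = 11, minutes = 33.1315; 11 + 33.1315/60 = 11.552192
  E ⇒ keep positive
Point 3:
  Latitude: 70 + 15.901/60 = 70.265017
  hemisphere S, so the sign is −
  Longitude: 39.8067′ = 0.663445°; total 0.663445
  E → positive
Point 4:
  Lat: 8′ + 17.6″ = 8.29333′; 56 + 8.29333/60 = 56.138222
  S ⇒ negate
  Lon: 36′ + 45.8″ = 36.76333′; 164 + 36.76333/60 = 164.612722
  E → positive
Point 5:
  Lat: split at 2 digits → 17° and 21.561′; 17 + 21.561/60 = 17.359350
  S ⇒ negate
  Longitude: split at 3 digits → 020° and 39.2824′; 20 + 39.2824/60 = 20.654707
  E → positive
Point 6:
  Latitude: split at 2 digits → 83° and 22.8052′; 83 + 22.8052/60 = 83.380087
  N → positive
  Longitude: degrees = first 3 digits = 179, minutes = 15.1133; 179 + 15.1133/60 = 179.251888
  E ⇒ keep positive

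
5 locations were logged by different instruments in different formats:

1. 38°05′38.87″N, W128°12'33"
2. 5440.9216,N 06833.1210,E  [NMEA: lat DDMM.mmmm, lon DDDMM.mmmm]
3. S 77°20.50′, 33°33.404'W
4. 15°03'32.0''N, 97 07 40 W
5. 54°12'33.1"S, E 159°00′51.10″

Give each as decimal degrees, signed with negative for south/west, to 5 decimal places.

1. 38.09413, -128.20917
2. 54.68203, 68.55202
3. -77.34167, -33.55673
4. 15.05889, -97.12778
5. -54.20919, 159.01419

Point 1:
  φ: 38 + 5/60 + 38.87/3600 = 38.094131
  N → positive
  Lon: 128° + 12/60 + 33/3600 = 128 + 0.200000 + 0.009167 = 128.209167
  W → negative
Point 2:
  Lat: split at 2 digits → 54° and 40.9216′; 54 + 40.9216/60 = 54.682027
  N ⇒ keep positive
  λ: degrees = first 3 digits = 68, minutes = 33.121; 68 + 33.121/60 = 68.552017
  E ⇒ keep positive
Point 3:
  φ: 20.5′ = 0.341667°; total 77.341667
  S ⇒ negate
  λ: 33.404′ = 0.556733°; total 33.556733
  hemisphere W, so the sign is −
Point 4:
  Lat: 15 + 3/60 + 32/3600 = 15.058889
  N → positive
  Longitude: 7′ + 40″ = 7.66667′; 97 + 7.66667/60 = 97.127778
  W ⇒ negate
Point 5:
  Latitude: 12′ + 33.1″ = 12.55167′; 54 + 12.55167/60 = 54.209194
  hemisphere S, so the sign is −
  Lon: 0′ + 51.1″ = 0.85167′; 159 + 0.85167/60 = 159.014194
  E ⇒ keep positive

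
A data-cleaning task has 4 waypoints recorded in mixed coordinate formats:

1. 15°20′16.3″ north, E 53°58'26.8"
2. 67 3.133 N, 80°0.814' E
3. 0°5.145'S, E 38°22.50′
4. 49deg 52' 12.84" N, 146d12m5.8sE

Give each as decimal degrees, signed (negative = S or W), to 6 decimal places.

Point 1:
  φ: 20′ + 16.3″ = 20.27167′; 15 + 20.27167/60 = 15.3378611
  N → positive
  Longitude: 53 + 58/60 + 26.8/3600 = 53.9741111
  E → positive
Point 2:
  φ: 67 + 3.133/60 = 67.0522167
  N ⇒ keep positive
  Longitude: 0.814′ = 0.013567°; total 80.0135667
  E → positive
Point 3:
  φ: 0 + 5.145/60 = 0.0857500
  S ⇒ negate
  λ: 22.5′ = 0.375000°; total 38.3750000
  E ⇒ keep positive
Point 4:
  Latitude: 49° + 52/60 + 12.84/3600 = 49 + 0.866667 + 0.003567 = 49.8702333
  N ⇒ keep positive
  Longitude: 12′ + 5.8″ = 12.09667′; 146 + 12.09667/60 = 146.2016111
  E ⇒ keep positive

1. 15.337861, 53.974111
2. 67.052217, 80.013567
3. -0.085750, 38.375000
4. 49.870233, 146.201611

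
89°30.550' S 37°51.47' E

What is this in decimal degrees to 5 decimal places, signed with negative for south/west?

φ: 30.55′ = 0.509167°; total 89.509167
hemisphere S, so the sign is −
λ: 51.47′ = 0.857833°; total 37.857833
E ⇒ keep positive

-89.50917, 37.85783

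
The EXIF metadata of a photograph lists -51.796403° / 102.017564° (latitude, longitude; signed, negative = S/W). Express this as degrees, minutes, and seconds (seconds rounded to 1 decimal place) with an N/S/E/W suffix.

51°47′47.1″ S, 102°01′3.2″ E

Latitude is negative → S; |value| = 51.796403
φ: 0.796403 × 60 = 47.78418′ → 47′, remainder × 60 = 47.051″
Lon: whole degrees 102; 1.05384′ → 1′ and 3.230″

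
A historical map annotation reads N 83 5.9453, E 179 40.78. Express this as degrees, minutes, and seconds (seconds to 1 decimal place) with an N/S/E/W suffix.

83°05′56.7″ N, 179°40′46.8″ E

Latitude: fractional minutes 0.94530 × 60 = 56.718″
Longitude: fractional minutes 0.78000 × 60 = 46.800″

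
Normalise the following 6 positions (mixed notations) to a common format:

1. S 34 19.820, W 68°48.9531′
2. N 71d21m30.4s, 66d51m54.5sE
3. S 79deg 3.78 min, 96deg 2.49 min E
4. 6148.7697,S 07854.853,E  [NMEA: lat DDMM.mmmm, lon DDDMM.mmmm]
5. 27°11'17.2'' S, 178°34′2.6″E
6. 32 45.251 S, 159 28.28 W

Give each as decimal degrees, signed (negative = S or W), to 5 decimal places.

1. -34.33033, -68.81589
2. 71.35844, 66.86514
3. -79.06300, 96.04150
4. -61.81283, 78.91422
5. -27.18811, 178.56739
6. -32.75418, -159.47133

Point 1:
  φ: 19.82′ = 0.330333°; total 34.330333
  hemisphere S, so the sign is −
  Lon: 68 + 48.9531/60 = 68.815885
  W ⇒ negate
Point 2:
  Latitude: 21′ + 30.4″ = 21.50667′; 71 + 21.50667/60 = 71.358444
  N ⇒ keep positive
  λ: 66 + 51/60 + 54.5/3600 = 66.865139
  E → positive
Point 3:
  φ: 79 + 3.78/60 = 79.063000
  S → negative
  λ: 2.49′ = 0.041500°; total 96.041500
  E → positive
Point 4:
  φ: degrees = first 2 digits = 61, minutes = 48.7697; 61 + 48.7697/60 = 61.812828
  S ⇒ negate
  Longitude: split at 3 digits → 078° and 54.853′; 78 + 54.853/60 = 78.914217
  E → positive
Point 5:
  Latitude: 11′ + 17.2″ = 11.28667′; 27 + 11.28667/60 = 27.188111
  hemisphere S, so the sign is −
  Lon: 34′ + 2.6″ = 34.04333′; 178 + 34.04333/60 = 178.567389
  E ⇒ keep positive
Point 6:
  Lat: 32 + 45.251/60 = 32.754183
  S → negative
  Lon: 28.28′ = 0.471333°; total 159.471333
  W → negative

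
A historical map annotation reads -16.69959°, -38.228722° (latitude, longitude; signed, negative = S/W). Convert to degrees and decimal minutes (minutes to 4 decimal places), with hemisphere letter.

Latitude is negative → S; |value| = 16.699590
φ: minutes = (16.699590 − 16) × 60 = 41.975400
Longitude is negative → W; |value| = 38.228722
Longitude: 38° + 0.228722 × 60 = 38° 13.723320′

16° 41.9754′ S, 38° 13.7233′ W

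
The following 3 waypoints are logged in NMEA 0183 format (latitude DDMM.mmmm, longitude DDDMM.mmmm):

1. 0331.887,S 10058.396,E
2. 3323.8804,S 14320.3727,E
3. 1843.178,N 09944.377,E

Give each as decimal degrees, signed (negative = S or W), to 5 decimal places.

1. -3.53145, 100.97327
2. -33.39801, 143.33955
3. 18.71963, 99.73962

Point 1:
  Latitude: split at 2 digits → 03° and 31.887′; 3 + 31.887/60 = 3.531450
  S → negative
  λ: degrees = first 3 digits = 100, minutes = 58.396; 100 + 58.396/60 = 100.973267
  E ⇒ keep positive
Point 2:
  Latitude: degrees = first 2 digits = 33, minutes = 23.8804; 33 + 23.8804/60 = 33.398007
  hemisphere S, so the sign is −
  Lon: split at 3 digits → 143° and 20.3727′; 143 + 20.3727/60 = 143.339545
  E → positive
Point 3:
  Latitude: split at 2 digits → 18° and 43.178′; 18 + 43.178/60 = 18.719633
  N → positive
  Longitude: degrees = first 3 digits = 99, minutes = 44.377; 99 + 44.377/60 = 99.739617
  E ⇒ keep positive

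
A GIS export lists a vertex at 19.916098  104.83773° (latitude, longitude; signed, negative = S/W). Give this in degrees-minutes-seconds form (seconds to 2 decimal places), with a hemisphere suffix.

Latitude: 0.916098 × 60 = 54.96588′ → 54′, remainder × 60 = 57.9528″
λ: whole degrees 104; 50.26380′ → 50′ and 15.8280″

19°54′57.95″ N, 104°50′15.83″ E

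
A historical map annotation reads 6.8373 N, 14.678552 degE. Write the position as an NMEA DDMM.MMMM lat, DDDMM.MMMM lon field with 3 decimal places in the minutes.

φ: 6° + 0.837300 × 60 = 6° 50.23800′
Longitude: 14° + 0.678552 × 60 = 14° 40.71312′

0650.238,N / 01440.713,E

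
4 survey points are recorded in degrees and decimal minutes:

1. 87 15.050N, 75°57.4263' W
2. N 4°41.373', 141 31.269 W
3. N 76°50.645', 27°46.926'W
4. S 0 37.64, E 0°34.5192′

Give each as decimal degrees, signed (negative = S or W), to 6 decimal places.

1. 87.250833, -75.957105
2. 4.689550, -141.521150
3. 76.844083, -27.782100
4. -0.627333, 0.575320

Point 1:
  φ: 87 + 15.05/60 = 87.2508333
  N ⇒ keep positive
  λ: 75 + 57.4263/60 = 75.9571050
  hemisphere W, so the sign is −
Point 2:
  Latitude: 41.373′ = 0.689550°; total 4.6895500
  N ⇒ keep positive
  Longitude: 141 + 31.269/60 = 141.5211500
  W ⇒ negate
Point 3:
  Latitude: 76 + 50.645/60 = 76.8440833
  N ⇒ keep positive
  λ: 27 + 46.926/60 = 27.7821000
  W ⇒ negate
Point 4:
  φ: 37.64′ = 0.627333°; total 0.6273333
  S → negative
  Longitude: 34.5192′ = 0.575320°; total 0.5753200
  E ⇒ keep positive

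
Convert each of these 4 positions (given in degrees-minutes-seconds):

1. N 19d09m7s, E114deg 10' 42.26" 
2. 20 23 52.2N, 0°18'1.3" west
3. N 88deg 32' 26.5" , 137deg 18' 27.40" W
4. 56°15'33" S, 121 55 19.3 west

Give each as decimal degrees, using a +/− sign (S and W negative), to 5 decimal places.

1. 19.15194, 114.17841
2. 20.39783, -0.30036
3. 88.54069, -137.30761
4. -56.25917, -121.92203

Point 1:
  φ: 19° + 9/60 + 7/3600 = 19 + 0.150000 + 0.001944 = 19.151944
  N ⇒ keep positive
  λ: 114 + 10/60 + 42.26/3600 = 114.178406
  E → positive
Point 2:
  Lat: 20 + 23/60 + 52.2/3600 = 20.397833
  N ⇒ keep positive
  Lon: 0 + 18/60 + 1.3/3600 = 0.300361
  hemisphere W, so the sign is −
Point 3:
  φ: 32′ + 26.5″ = 32.44167′; 88 + 32.44167/60 = 88.540694
  N → positive
  Longitude: 137 + 18/60 + 27.4/3600 = 137.307611
  W → negative
Point 4:
  Lat: 56° + 15/60 + 33/3600 = 56 + 0.250000 + 0.009167 = 56.259167
  hemisphere S, so the sign is −
  Longitude: 121° + 55/60 + 19.3/3600 = 121 + 0.916667 + 0.005361 = 121.922028
  W ⇒ negate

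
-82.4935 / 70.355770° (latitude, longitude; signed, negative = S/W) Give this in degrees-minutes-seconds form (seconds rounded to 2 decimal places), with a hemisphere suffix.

82°29′36.60″ S, 70°21′20.77″ E

Latitude is negative → S; |value| = 82.493500
φ: whole degrees 82; 29.61000′ → 29′ and 36.6000″
Lon: whole degrees 70; 21.34620′ → 21′ and 20.7720″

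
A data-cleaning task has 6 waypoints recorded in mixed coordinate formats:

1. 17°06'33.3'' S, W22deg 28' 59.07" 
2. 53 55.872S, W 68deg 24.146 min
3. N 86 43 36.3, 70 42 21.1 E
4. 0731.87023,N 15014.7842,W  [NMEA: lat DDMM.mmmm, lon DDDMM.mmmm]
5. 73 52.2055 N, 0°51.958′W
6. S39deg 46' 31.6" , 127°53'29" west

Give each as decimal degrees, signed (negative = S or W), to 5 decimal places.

Point 1:
  Latitude: 17° + 6/60 + 33.3/3600 = 17 + 0.100000 + 0.009250 = 17.109250
  S ⇒ negate
  Lon: 22° + 28/60 + 59.07/3600 = 22 + 0.466667 + 0.016408 = 22.483075
  W → negative
Point 2:
  Latitude: 55.872′ = 0.931200°; total 53.931200
  S → negative
  Lon: 68 + 24.146/60 = 68.402433
  W ⇒ negate
Point 3:
  φ: 86° + 43/60 + 36.3/3600 = 86 + 0.716667 + 0.010083 = 86.726750
  N ⇒ keep positive
  Lon: 42′ + 21.1″ = 42.35167′; 70 + 42.35167/60 = 70.705861
  E ⇒ keep positive
Point 4:
  φ: split at 2 digits → 07° and 31.87023′; 7 + 31.87023/60 = 7.531171
  N ⇒ keep positive
  Longitude: degrees = first 3 digits = 150, minutes = 14.7842; 150 + 14.7842/60 = 150.246403
  W ⇒ negate
Point 5:
  Latitude: 73 + 52.2055/60 = 73.870092
  N → positive
  Longitude: 0 + 51.958/60 = 0.865967
  hemisphere W, so the sign is −
Point 6:
  φ: 39° + 46/60 + 31.6/3600 = 39 + 0.766667 + 0.008778 = 39.775444
  S ⇒ negate
  Lon: 127 + 53/60 + 29/3600 = 127.891389
  W ⇒ negate

1. -17.10925, -22.48308
2. -53.93120, -68.40243
3. 86.72675, 70.70586
4. 7.53117, -150.24640
5. 73.87009, -0.86597
6. -39.77544, -127.89139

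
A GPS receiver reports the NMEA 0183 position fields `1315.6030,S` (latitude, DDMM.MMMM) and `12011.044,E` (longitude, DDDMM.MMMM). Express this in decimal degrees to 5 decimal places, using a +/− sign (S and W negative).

-13.26005, 120.18407

φ: degrees = first 2 digits = 13, minutes = 15.603; 13 + 15.603/60 = 13.260050
hemisphere S, so the sign is −
Longitude: degrees = first 3 digits = 120, minutes = 11.044; 120 + 11.044/60 = 120.184067
E → positive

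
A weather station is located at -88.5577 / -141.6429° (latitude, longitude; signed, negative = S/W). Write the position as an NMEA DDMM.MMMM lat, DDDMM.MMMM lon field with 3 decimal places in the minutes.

8833.462,S / 14138.574,W

Latitude is negative → S; |value| = 88.557700
φ: fractional part 0.557700 → 33.46200 minutes
Longitude is negative → W; |value| = 141.642900
λ: 141° + 0.642900 × 60 = 141° 38.57400′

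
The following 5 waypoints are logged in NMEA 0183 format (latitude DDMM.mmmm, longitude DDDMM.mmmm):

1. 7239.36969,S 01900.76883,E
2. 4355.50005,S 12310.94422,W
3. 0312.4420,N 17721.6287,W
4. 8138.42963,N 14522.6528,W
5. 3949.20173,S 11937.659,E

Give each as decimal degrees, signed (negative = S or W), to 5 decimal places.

Point 1:
  Latitude: split at 2 digits → 72° and 39.36969′; 72 + 39.36969/60 = 72.656162
  S ⇒ negate
  λ: split at 3 digits → 019° and 0.76883′; 19 + 0.76883/60 = 19.012814
  E ⇒ keep positive
Point 2:
  Latitude: split at 2 digits → 43° and 55.50005′; 43 + 55.50005/60 = 43.925001
  S → negative
  λ: degrees = first 3 digits = 123, minutes = 10.94422; 123 + 10.94422/60 = 123.182404
  hemisphere W, so the sign is −
Point 3:
  Lat: degrees = first 2 digits = 3, minutes = 12.442; 3 + 12.442/60 = 3.207367
  N ⇒ keep positive
  Lon: degrees = first 3 digits = 177, minutes = 21.6287; 177 + 21.6287/60 = 177.360478
  hemisphere W, so the sign is −
Point 4:
  Latitude: degrees = first 2 digits = 81, minutes = 38.42963; 81 + 38.42963/60 = 81.640494
  N → positive
  Lon: split at 3 digits → 145° and 22.6528′; 145 + 22.6528/60 = 145.377547
  W ⇒ negate
Point 5:
  Latitude: degrees = first 2 digits = 39, minutes = 49.20173; 39 + 49.20173/60 = 39.820029
  S → negative
  λ: split at 3 digits → 119° and 37.659′; 119 + 37.659/60 = 119.627650
  E ⇒ keep positive

1. -72.65616, 19.01281
2. -43.92500, -123.18240
3. 3.20737, -177.36048
4. 81.64049, -145.37755
5. -39.82003, 119.62765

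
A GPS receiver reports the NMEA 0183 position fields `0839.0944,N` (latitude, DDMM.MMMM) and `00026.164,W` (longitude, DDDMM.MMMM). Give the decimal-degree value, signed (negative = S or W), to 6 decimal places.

8.651573, -0.436067

Lat: split at 2 digits → 08° and 39.0944′; 8 + 39.0944/60 = 8.6515733
N → positive
Lon: split at 3 digits → 000° and 26.164′; 0 + 26.164/60 = 0.4360667
hemisphere W, so the sign is −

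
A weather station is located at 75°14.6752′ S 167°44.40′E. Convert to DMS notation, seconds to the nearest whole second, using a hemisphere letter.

Latitude: 14.67520′ → 14′ and 0.67520 × 60 = 40.51″
Lon: 44.40000′ → 44′ and 0.40000 × 60 = 24.00″

75°14′41″ S, 167°44′24″ E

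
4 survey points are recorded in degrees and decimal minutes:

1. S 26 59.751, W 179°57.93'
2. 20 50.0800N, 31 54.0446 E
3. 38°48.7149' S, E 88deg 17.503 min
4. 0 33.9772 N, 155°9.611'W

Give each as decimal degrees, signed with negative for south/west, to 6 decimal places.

1. -26.995850, -179.965500
2. 20.834667, 31.900743
3. -38.811915, 88.291717
4. 0.566287, -155.160183

Point 1:
  Lat: 26 + 59.751/60 = 26.9958500
  hemisphere S, so the sign is −
  Lon: 179 + 57.93/60 = 179.9655000
  W ⇒ negate
Point 2:
  Latitude: 50.08′ = 0.834667°; total 20.8346667
  N → positive
  Longitude: 54.0446′ = 0.900743°; total 31.9007433
  E ⇒ keep positive
Point 3:
  φ: 48.7149′ = 0.811915°; total 38.8119150
  hemisphere S, so the sign is −
  Lon: 17.503′ = 0.291717°; total 88.2917167
  E ⇒ keep positive
Point 4:
  Lat: 0 + 33.9772/60 = 0.5662867
  N ⇒ keep positive
  Lon: 9.611′ = 0.160183°; total 155.1601833
  W ⇒ negate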